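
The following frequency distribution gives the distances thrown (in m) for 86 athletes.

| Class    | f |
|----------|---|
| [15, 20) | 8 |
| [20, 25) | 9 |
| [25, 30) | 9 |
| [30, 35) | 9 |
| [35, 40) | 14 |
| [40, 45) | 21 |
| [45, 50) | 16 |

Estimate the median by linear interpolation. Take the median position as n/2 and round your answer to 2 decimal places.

37.86

Cumulative frequencies: 8, 17, 26, 35, 49, 70, 86
n = 86; position = n/2 = 43.
This falls in the class [35, 40): L = 35, F = 35, f = 14, h = 5.
Median ≈ 35 + ((43 − 35) / 14) × 5 = 37.8571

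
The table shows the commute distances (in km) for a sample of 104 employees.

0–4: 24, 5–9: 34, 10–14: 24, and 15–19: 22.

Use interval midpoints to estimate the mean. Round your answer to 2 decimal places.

Midpoints: 2, 7, 12, 17
Σfm = 24×2 + 34×7 + 24×12 + 22×17 = 948
n = Σf = 104
Mean = 948 / 104 = 9.1154

9.12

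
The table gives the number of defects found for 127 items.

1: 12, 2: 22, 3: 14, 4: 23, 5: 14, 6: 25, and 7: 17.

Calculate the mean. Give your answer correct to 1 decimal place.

Values: 1, 2, 3, 4, 5, 6, 7
Σfx = 12×1 + 22×2 + 14×3 + 23×4 + 14×5 + 25×6 + 17×7 = 529
n = Σf = 127
Mean = 529 / 127 = 4.1654

4.2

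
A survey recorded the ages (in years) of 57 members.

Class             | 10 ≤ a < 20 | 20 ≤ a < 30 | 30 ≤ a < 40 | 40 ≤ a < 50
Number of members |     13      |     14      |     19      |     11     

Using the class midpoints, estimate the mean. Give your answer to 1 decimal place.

Midpoints: 15, 25, 35, 45
Σfm = 13×15 + 14×25 + 19×35 + 11×45 = 1705
n = Σf = 57
Mean = 1705 / 57 = 29.9123

29.9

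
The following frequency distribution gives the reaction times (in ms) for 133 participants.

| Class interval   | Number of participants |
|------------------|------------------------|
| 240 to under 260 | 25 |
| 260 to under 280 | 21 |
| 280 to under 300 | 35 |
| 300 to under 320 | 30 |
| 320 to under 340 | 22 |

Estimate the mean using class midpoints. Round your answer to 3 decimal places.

Midpoints: 250, 270, 290, 310, 330
Σfm = 25×250 + 21×270 + 35×290 + 30×310 + 22×330 = 38630
n = Σf = 133
Mean = 38630 / 133 = 290.4511

290.451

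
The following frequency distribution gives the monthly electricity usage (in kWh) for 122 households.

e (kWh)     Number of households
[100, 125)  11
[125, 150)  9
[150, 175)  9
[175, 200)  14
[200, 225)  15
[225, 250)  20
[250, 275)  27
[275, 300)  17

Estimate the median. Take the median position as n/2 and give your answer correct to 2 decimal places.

228.75

Cumulative frequencies: 11, 20, 29, 43, 58, 78, 105, 122
n = 122; position = n/2 = 61.
This falls in the class [225, 250): L = 225, F = 58, f = 20, h = 25.
Median ≈ 225 + ((61 − 58) / 20) × 25 = 228.7500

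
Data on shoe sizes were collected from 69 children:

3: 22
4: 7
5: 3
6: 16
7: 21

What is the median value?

6

Cumulative frequencies: 22, 29, 32, 48, 69
n = 69, so the median is the value in position (n+1)/2 = 35.
Position 35 falls at value 6.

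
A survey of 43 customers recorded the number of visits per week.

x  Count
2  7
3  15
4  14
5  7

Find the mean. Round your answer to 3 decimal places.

3.488

Values: 2, 3, 4, 5
Σfx = 7×2 + 15×3 + 14×4 + 7×5 = 150
n = Σf = 43
Mean = 150 / 43 = 3.4884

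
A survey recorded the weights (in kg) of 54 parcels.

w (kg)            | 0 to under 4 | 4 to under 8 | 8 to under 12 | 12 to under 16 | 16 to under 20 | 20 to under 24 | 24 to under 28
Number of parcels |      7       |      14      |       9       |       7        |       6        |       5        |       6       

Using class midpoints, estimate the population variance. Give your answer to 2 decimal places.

Midpoints: 2, 6, 10, 14, 18, 22, 26
n = 54, Σfm = 660, mean = 12.2222
Σfm² = 11224
Σf(m − x̄)² = Σfm² − (Σfm)²/n = 11224 − 660²/54 = 3157.3333
Population variance = 3157.3333 / 54 = 58.4691

58.47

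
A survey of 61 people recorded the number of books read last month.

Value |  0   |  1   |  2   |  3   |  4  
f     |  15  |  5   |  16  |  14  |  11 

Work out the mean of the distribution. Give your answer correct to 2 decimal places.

2.02

Values: 0, 1, 2, 3, 4
Σfx = 15×0 + 5×1 + 16×2 + 14×3 + 11×4 = 123
n = Σf = 61
Mean = 123 / 61 = 2.0164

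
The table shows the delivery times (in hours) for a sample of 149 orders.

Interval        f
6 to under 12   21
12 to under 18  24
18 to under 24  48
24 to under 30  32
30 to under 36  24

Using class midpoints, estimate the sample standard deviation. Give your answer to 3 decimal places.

Midpoints: 9, 15, 21, 27, 33
n = 149, Σfm = 3213, mean = 21.5638
Σfm² = 77733
Σf(m − x̄)² = Σfm² − (Σfm)²/n = 77733 − 3213²/149 = 8448.6443
Sample variance = 8448.6443 / 148 = 57.0854
Standard deviation = √57.0854 = 7.5555

7.555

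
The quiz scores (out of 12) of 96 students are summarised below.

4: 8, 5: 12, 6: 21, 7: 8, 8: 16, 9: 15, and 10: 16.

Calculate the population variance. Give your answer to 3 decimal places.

3.693

Values: 4, 5, 6, 7, 8, 9, 10
n = 96, Σfx = 697, mean = 7.2604
Σfx² = 5415
Σf(x − x̄)² = Σfx² − (Σfx)²/n = 5415 − 697²/96 = 354.4896
Population variance = 354.4896 / 96 = 3.6926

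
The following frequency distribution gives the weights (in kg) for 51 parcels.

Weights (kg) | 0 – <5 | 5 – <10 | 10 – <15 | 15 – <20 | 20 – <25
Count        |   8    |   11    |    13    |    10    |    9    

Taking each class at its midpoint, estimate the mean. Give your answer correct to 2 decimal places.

12.60

Midpoints: 2.5, 7.5, 12.5, 17.5, 22.5
Σfm = 8×2.5 + 11×7.5 + 13×12.5 + 10×17.5 + 9×22.5 = 642.5
n = Σf = 51
Mean = 642.5 / 51 = 12.5980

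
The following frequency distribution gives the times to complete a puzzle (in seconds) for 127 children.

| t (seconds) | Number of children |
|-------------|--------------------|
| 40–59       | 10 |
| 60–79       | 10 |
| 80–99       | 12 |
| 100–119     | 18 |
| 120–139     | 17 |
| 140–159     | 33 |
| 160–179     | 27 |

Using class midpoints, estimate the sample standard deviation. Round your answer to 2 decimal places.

37.88

Midpoints: 49.5, 69.5, 89.5, 109.5, 129.5, 149.5, 169.5
n = 127, Σfm = 15946.5, mean = 125.5630
Σfm² = 2183121.75
Σf(m − x̄)² = Σfm² − (Σfm)²/n = 2183121.75 − 15946.5²/127 = 180831.4961
Sample variance = 180831.4961 / 126 = 1435.1706
Standard deviation = √1435.1706 = 37.8836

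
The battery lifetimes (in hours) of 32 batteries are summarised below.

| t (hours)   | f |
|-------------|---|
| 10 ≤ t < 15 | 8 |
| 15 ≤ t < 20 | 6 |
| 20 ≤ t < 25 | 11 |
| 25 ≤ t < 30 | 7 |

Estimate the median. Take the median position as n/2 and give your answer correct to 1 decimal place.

Cumulative frequencies: 8, 14, 25, 32
n = 32; position = n/2 = 16.
This falls in the class 20 ≤ t < 25: L = 20, F = 14, f = 11, h = 5.
Median ≈ 20 + ((16 − 14) / 11) × 5 = 20.9091

20.9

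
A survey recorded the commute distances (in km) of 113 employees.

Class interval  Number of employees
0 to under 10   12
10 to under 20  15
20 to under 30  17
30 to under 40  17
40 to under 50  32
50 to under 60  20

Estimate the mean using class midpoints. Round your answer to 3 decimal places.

Midpoints: 5, 15, 25, 35, 45, 55
Σfm = 12×5 + 15×15 + 17×25 + 17×35 + 32×45 + 20×55 = 3845
n = Σf = 113
Mean = 3845 / 113 = 34.0265

34.027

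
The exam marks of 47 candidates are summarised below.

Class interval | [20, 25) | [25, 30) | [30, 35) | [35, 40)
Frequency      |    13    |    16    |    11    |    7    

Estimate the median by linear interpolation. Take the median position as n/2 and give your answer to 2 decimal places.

Cumulative frequencies: 13, 29, 40, 47
n = 47; position = n/2 = 23.5.
This falls in the class [25, 30): L = 25, F = 13, f = 16, h = 5.
Median ≈ 25 + ((23.5 − 13) / 16) × 5 = 28.2812

28.28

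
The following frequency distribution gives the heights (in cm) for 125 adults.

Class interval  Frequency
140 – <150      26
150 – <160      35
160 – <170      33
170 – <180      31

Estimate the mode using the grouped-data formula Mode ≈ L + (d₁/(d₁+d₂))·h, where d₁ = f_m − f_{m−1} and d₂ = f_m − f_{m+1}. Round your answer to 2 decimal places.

Modal class: 150 – <160 (highest frequency 35).
d₁ = 35 − 26 = 9, d₂ = 35 − 33 = 2
Mode ≈ 150 + (9/(9+2)) × 10 = 150 + 8.1818 = 158.1818

158.18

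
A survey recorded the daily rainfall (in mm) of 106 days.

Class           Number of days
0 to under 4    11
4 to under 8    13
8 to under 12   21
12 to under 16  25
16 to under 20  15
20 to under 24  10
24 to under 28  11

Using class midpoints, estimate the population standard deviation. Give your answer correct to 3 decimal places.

Midpoints: 2, 6, 10, 14, 18, 22, 26
n = 106, Σfm = 1436, mean = 13.5472
Σfm² = 24648
Σf(m − x̄)² = Σfm² − (Σfm)²/n = 24648 − 1436²/106 = 5194.2642
Population variance = 5194.2642 / 106 = 49.0025
Standard deviation = √49.0025 = 7.0002

7.000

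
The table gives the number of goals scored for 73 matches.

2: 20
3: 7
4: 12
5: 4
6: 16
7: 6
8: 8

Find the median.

4

Cumulative frequencies: 20, 27, 39, 43, 59, 65, 73
n = 73, so the median is the value in position (n+1)/2 = 37.
Position 37 falls at value 4.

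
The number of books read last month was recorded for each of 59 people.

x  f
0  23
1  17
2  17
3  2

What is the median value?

Cumulative frequencies: 23, 40, 57, 59
n = 59, so the median is the value in position (n+1)/2 = 30.
Position 30 falls at value 1.

1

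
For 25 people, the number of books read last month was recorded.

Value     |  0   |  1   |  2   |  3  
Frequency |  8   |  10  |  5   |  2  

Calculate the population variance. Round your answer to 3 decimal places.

Values: 0, 1, 2, 3
n = 25, Σfx = 26, mean = 1.0400
Σfx² = 48
Σf(x − x̄)² = Σfx² − (Σfx)²/n = 48 − 26²/25 = 20.9600
Population variance = 20.9600 / 25 = 0.8384

0.838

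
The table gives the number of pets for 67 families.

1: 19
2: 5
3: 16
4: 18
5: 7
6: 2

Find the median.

3

Cumulative frequencies: 19, 24, 40, 58, 65, 67
n = 67, so the median is the value in position (n+1)/2 = 34.
Position 34 falls at value 3.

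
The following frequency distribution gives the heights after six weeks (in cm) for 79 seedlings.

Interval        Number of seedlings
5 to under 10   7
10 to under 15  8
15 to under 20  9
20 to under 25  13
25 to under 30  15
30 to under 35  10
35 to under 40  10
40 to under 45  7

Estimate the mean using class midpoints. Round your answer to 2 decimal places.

25.47

Midpoints: 7.5, 12.5, 17.5, 22.5, 27.5, 32.5, 37.5, 42.5
Σfm = 7×7.5 + 8×12.5 + 9×17.5 + 13×22.5 + 15×27.5 + 10×32.5 + 10×37.5 + 7×42.5 = 2012.5
n = Σf = 79
Mean = 2012.5 / 79 = 25.4747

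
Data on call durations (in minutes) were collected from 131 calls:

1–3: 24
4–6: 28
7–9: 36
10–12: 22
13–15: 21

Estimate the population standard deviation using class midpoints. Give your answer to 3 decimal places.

3.966

Midpoints: 2, 5, 8, 11, 14
n = 131, Σfm = 1012, mean = 7.7252
Σfm² = 9878
Σf(m − x̄)² = Σfm² − (Σfm)²/n = 9878 − 1012²/131 = 2060.1069
Population variance = 2060.1069 / 131 = 15.7260
Standard deviation = √15.7260 = 3.9656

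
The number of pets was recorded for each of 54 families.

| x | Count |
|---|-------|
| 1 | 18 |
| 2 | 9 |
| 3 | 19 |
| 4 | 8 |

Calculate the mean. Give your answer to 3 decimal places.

2.315

Values: 1, 2, 3, 4
Σfx = 18×1 + 9×2 + 19×3 + 8×4 = 125
n = Σf = 54
Mean = 125 / 54 = 2.3148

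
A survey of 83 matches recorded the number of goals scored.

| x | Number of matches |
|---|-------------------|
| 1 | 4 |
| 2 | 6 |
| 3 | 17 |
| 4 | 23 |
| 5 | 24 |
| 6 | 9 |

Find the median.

Cumulative frequencies: 4, 10, 27, 50, 74, 83
n = 83, so the median is the value in position (n+1)/2 = 42.
Position 42 falls at value 4.

4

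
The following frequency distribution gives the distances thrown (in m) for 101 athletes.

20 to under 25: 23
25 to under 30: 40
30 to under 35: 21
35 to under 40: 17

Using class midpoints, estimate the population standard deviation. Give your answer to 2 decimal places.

5.02

Midpoints: 22.5, 27.5, 32.5, 37.5
n = 101, Σfm = 2937.5, mean = 29.0842
Σfm² = 87981.25
Σf(m − x̄)² = Σfm² − (Σfm)²/n = 87981.25 − 2937.5²/101 = 2546.5347
Population variance = 2546.5347 / 101 = 25.2132
Standard deviation = √25.2132 = 5.0213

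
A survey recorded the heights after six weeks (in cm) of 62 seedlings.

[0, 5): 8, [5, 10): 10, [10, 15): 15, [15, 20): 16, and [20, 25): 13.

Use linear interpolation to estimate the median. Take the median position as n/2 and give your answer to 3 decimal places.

14.333

Cumulative frequencies: 8, 18, 33, 49, 62
n = 62; position = n/2 = 31.
This falls in the class [10, 15): L = 10, F = 18, f = 15, h = 5.
Median ≈ 10 + ((31 − 18) / 15) × 5 = 14.3333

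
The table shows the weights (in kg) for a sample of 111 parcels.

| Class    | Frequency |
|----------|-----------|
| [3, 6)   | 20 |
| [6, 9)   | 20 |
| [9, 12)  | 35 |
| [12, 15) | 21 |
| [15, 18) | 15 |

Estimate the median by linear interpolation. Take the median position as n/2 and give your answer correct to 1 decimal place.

10.3

Cumulative frequencies: 20, 40, 75, 96, 111
n = 111; position = n/2 = 55.5.
This falls in the class [9, 12): L = 9, F = 40, f = 35, h = 3.
Median ≈ 9 + ((55.5 − 40) / 35) × 3 = 10.3286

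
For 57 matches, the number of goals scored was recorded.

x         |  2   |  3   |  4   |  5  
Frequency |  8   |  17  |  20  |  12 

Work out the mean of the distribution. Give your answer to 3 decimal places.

3.632

Values: 2, 3, 4, 5
Σfx = 8×2 + 17×3 + 20×4 + 12×5 = 207
n = Σf = 57
Mean = 207 / 57 = 3.6316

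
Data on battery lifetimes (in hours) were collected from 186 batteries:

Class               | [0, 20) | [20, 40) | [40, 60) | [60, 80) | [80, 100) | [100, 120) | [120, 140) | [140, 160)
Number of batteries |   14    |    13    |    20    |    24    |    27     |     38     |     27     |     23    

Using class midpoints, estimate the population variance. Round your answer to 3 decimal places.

1716.083

Midpoints: 10, 30, 50, 70, 90, 110, 130, 150
n = 186, Σfm = 16780, mean = 90.2151
Σfm² = 1833000
Σf(m − x̄)² = Σfm² − (Σfm)²/n = 1833000 − 16780²/186 = 319191.3978
Population variance = 319191.3978 / 186 = 1716.0828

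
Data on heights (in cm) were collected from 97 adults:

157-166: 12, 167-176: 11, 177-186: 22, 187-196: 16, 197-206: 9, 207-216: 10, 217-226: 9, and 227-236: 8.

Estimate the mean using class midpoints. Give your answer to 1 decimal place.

Midpoints: 161.5, 171.5, 181.5, 191.5, 201.5, 211.5, 221.5, 231.5
Σfm = 12×161.5 + 11×171.5 + 22×181.5 + 16×191.5 + 9×201.5 + 10×211.5 + 9×221.5 + 8×231.5 = 18655.5
n = Σf = 97
Mean = 18655.5 / 97 = 192.3247

192.3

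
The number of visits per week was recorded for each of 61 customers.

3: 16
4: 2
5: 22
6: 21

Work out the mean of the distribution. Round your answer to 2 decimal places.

Values: 3, 4, 5, 6
Σfx = 16×3 + 2×4 + 22×5 + 21×6 = 292
n = Σf = 61
Mean = 292 / 61 = 4.7869

4.79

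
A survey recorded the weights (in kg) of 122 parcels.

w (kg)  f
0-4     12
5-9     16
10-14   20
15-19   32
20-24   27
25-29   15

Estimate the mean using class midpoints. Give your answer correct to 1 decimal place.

Midpoints: 2, 7, 12, 17, 22, 27
Σfm = 12×2 + 16×7 + 20×12 + 32×17 + 27×22 + 15×27 = 1919
n = Σf = 122
Mean = 1919 / 122 = 15.7295

15.7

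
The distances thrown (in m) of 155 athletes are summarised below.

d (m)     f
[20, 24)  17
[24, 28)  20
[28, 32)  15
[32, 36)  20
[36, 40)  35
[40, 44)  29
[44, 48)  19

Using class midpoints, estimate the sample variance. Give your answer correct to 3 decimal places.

57.923

Midpoints: 22, 26, 30, 34, 38, 42, 46
n = 155, Σfm = 5446, mean = 35.1355
Σfm² = 200268
Σf(m − x̄)² = Σfm² − (Σfm)²/n = 200268 − 5446²/155 = 8920.1548
Sample variance = 8920.1548 / 154 = 57.9231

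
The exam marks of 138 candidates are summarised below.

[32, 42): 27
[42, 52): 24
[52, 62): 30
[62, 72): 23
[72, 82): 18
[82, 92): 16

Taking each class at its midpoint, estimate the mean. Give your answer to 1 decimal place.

Midpoints: 37, 47, 57, 67, 77, 87
Σfm = 27×37 + 24×47 + 30×57 + 23×67 + 18×77 + 16×87 = 8156
n = Σf = 138
Mean = 8156 / 138 = 59.1014

59.1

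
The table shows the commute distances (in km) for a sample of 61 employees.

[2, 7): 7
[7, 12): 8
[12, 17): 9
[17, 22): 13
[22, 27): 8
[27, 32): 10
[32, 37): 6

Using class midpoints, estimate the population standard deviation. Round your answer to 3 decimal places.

9.188

Midpoints: 4.5, 9.5, 14.5, 19.5, 24.5, 29.5, 34.5
n = 61, Σfm = 1189.5, mean = 19.5000
Σfm² = 28345.25
Σf(m − x̄)² = Σfm² − (Σfm)²/n = 28345.25 − 1189.5²/61 = 5150.0000
Population variance = 5150.0000 / 61 = 84.4262
Standard deviation = √84.4262 = 9.1884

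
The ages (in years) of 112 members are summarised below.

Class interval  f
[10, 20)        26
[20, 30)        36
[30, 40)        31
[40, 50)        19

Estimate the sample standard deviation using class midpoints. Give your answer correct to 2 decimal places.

10.24

Midpoints: 15, 25, 35, 45
n = 112, Σfm = 3230, mean = 28.8393
Σfm² = 104800
Σf(m − x̄)² = Σfm² − (Σfm)²/n = 104800 − 3230²/112 = 11649.1071
Sample variance = 11649.1071 / 111 = 104.9469
Standard deviation = √104.9469 = 10.2444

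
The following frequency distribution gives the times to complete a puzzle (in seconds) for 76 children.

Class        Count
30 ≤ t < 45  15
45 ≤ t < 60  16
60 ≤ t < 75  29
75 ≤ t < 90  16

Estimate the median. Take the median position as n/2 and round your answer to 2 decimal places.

Cumulative frequencies: 15, 31, 60, 76
n = 76; position = n/2 = 38.
This falls in the class 60 ≤ t < 75: L = 60, F = 31, f = 29, h = 15.
Median ≈ 60 + ((38 − 31) / 29) × 15 = 63.6207

63.62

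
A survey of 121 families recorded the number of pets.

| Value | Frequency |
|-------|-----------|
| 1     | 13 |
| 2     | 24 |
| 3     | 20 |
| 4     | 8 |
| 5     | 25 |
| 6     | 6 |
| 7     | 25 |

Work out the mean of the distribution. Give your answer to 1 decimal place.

4.0

Values: 1, 2, 3, 4, 5, 6, 7
Σfx = 13×1 + 24×2 + 20×3 + 8×4 + 25×5 + 6×6 + 25×7 = 489
n = Σf = 121
Mean = 489 / 121 = 4.0413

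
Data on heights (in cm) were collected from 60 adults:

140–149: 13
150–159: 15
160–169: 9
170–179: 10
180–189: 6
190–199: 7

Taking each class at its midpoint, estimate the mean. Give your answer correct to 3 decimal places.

164.833

Midpoints: 144.5, 154.5, 164.5, 174.5, 184.5, 194.5
Σfm = 13×144.5 + 15×154.5 + 9×164.5 + 10×174.5 + 6×184.5 + 7×194.5 = 9890
n = Σf = 60
Mean = 9890 / 60 = 164.8333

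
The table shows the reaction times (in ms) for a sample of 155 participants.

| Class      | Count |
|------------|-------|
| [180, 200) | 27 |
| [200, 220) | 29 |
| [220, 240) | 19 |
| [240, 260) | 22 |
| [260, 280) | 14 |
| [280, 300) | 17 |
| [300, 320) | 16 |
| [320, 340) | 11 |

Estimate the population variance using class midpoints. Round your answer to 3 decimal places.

Midpoints: 190, 210, 230, 250, 270, 290, 310, 330
n = 155, Σfm = 38390, mean = 247.6774
Σfm² = 9819500
Σf(m − x̄)² = Σfm² − (Σfm)²/n = 9819500 − 38390²/155 = 311163.8710
Population variance = 311163.8710 / 155 = 2007.5088

2007.509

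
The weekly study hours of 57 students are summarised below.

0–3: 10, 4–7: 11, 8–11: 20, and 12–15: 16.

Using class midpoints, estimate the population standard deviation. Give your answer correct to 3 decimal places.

4.207

Midpoints: 1.5, 5.5, 9.5, 13.5
n = 57, Σfm = 481.5, mean = 8.4474
Σfm² = 5076.25
Σf(m − x̄)² = Σfm² − (Σfm)²/n = 5076.25 − 481.5²/57 = 1008.8421
Population variance = 1008.8421 / 57 = 17.6990
Standard deviation = √17.6990 = 4.2070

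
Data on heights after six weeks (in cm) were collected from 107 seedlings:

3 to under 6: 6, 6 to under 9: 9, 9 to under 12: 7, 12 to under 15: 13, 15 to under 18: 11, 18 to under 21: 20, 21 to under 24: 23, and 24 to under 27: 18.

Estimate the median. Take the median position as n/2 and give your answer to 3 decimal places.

Cumulative frequencies: 6, 15, 22, 35, 46, 66, 89, 107
n = 107; position = n/2 = 53.5.
This falls in the class 18 to under 21: L = 18, F = 46, f = 20, h = 3.
Median ≈ 18 + ((53.5 − 46) / 20) × 3 = 19.1250

19.125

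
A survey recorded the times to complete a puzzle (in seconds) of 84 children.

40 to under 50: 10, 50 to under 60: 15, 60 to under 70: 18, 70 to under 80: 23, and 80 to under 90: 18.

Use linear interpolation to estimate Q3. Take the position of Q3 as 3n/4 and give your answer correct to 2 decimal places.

78.70

Cumulative frequencies: 10, 25, 43, 66, 84
n = 84; position = 3n/4 = 63.
This falls in the class 70 to under 80: L = 70, F = 43, f = 23, h = 10.
Upper quartile ≈ 70 + ((63 − 43) / 23) × 10 = 78.6957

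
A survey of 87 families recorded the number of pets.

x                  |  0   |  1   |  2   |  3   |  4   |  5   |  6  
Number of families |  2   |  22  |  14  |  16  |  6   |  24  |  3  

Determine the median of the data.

3

Cumulative frequencies: 2, 24, 38, 54, 60, 84, 87
n = 87, so the median is the value in position (n+1)/2 = 44.
Position 44 falls at value 3.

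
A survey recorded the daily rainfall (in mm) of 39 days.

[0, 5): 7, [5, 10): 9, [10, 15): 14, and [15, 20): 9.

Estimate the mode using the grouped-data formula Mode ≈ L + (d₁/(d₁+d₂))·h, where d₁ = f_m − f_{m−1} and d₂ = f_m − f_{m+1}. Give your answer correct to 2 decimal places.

12.50

Modal class: [10, 15) (highest frequency 14).
d₁ = 14 − 9 = 5, d₂ = 14 − 9 = 5
Mode ≈ 10 + (5/(5+5)) × 5 = 10 + 2.5000 = 12.5000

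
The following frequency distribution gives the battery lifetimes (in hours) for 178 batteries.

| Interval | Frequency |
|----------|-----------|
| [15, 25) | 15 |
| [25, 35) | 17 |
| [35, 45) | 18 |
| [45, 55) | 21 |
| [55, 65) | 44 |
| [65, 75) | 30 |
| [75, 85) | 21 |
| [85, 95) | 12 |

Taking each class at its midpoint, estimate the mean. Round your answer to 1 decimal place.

56.6

Midpoints: 20, 30, 40, 50, 60, 70, 80, 90
Σfm = 15×20 + 17×30 + 18×40 + 21×50 + 44×60 + 30×70 + 21×80 + 12×90 = 10080
n = Σf = 178
Mean = 10080 / 178 = 56.6292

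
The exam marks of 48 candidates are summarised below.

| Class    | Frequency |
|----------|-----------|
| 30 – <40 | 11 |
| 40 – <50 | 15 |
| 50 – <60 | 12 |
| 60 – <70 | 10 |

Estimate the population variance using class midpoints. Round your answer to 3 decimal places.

112.109

Midpoints: 35, 45, 55, 65
n = 48, Σfm = 2370, mean = 49.3750
Σfm² = 122400
Σf(m − x̄)² = Σfm² − (Σfm)²/n = 122400 − 2370²/48 = 5381.2500
Population variance = 5381.2500 / 48 = 112.1094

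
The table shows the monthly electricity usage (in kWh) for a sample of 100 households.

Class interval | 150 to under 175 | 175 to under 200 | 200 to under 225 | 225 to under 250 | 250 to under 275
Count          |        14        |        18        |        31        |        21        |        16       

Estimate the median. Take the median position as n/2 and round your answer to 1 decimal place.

214.5

Cumulative frequencies: 14, 32, 63, 84, 100
n = 100; position = n/2 = 50.
This falls in the class 200 to under 225: L = 200, F = 32, f = 31, h = 25.
Median ≈ 200 + ((50 − 32) / 31) × 25 = 214.5161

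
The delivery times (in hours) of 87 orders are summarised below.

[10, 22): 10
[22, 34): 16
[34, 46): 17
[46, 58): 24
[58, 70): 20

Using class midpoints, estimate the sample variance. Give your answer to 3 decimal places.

Midpoints: 16, 28, 40, 52, 64
n = 87, Σfm = 3816, mean = 43.8621
Σfm² = 189120
Σf(m − x̄)² = Σfm² − (Σfm)²/n = 189120 − 3816²/87 = 21742.3448
Sample variance = 21742.3448 / 86 = 252.8180

252.818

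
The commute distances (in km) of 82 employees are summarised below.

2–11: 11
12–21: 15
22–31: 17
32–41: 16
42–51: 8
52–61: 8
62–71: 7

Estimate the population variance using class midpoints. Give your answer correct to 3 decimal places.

Midpoints: 6.5, 16.5, 26.5, 36.5, 46.5, 56.5, 66.5
n = 82, Σfm = 2643, mean = 32.2317
Σfm² = 111594.5
Σf(m − x̄)² = Σfm² − (Σfm)²/n = 111594.5 − 2643²/82 = 26406.0976
Population variance = 26406.0976 / 82 = 322.0256

322.026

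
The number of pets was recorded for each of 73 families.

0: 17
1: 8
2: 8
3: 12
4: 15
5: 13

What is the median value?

Cumulative frequencies: 17, 25, 33, 45, 60, 73
n = 73, so the median is the value in position (n+1)/2 = 37.
Position 37 falls at value 3.

3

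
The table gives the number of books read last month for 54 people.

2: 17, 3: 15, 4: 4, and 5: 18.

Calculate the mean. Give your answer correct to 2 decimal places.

3.43

Values: 2, 3, 4, 5
Σfx = 17×2 + 15×3 + 4×4 + 18×5 = 185
n = Σf = 54
Mean = 185 / 54 = 3.4259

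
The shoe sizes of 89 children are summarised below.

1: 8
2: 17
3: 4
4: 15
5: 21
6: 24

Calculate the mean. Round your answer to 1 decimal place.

4.1

Values: 1, 2, 3, 4, 5, 6
Σfx = 8×1 + 17×2 + 4×3 + 15×4 + 21×5 + 24×6 = 363
n = Σf = 89
Mean = 363 / 89 = 4.0787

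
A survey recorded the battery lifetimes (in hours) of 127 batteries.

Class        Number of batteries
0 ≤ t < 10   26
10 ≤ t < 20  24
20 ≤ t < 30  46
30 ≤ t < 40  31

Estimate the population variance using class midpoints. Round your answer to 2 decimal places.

112.64

Midpoints: 5, 15, 25, 35
n = 127, Σfm = 2725, mean = 21.4567
Σfm² = 72775
Σf(m − x̄)² = Σfm² − (Σfm)²/n = 72775 − 2725²/127 = 14305.5118
Population variance = 14305.5118 / 127 = 112.6418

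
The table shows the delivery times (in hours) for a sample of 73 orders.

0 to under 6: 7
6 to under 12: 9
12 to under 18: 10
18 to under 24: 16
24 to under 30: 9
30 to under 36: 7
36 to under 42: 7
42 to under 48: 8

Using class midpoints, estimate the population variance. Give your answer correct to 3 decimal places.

161.267

Midpoints: 3, 9, 15, 21, 27, 33, 39, 45
n = 73, Σfm = 1695, mean = 23.2192
Σfm² = 51129
Σf(m − x̄)² = Σfm² − (Σfm)²/n = 51129 − 1695²/73 = 11772.4932
Population variance = 11772.4932 / 73 = 161.2670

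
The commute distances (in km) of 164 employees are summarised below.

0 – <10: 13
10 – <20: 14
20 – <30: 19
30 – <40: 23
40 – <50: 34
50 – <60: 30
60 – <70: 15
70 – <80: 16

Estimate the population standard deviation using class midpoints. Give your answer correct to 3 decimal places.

19.962

Midpoints: 5, 15, 25, 35, 45, 55, 65, 75
n = 164, Σfm = 6910, mean = 42.1341
Σfm² = 356500
Σf(m − x̄)² = Σfm² − (Σfm)²/n = 356500 − 6910²/164 = 65353.0488
Population variance = 65353.0488 / 164 = 398.4942
Standard deviation = √398.4942 = 19.9623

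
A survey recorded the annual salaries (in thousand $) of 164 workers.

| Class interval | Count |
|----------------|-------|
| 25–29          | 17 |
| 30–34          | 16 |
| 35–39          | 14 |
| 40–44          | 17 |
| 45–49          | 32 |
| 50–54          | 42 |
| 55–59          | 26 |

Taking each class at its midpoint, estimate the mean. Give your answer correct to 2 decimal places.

44.96

Midpoints: 27, 32, 37, 42, 47, 52, 57
Σfm = 17×27 + 16×32 + 14×37 + 17×42 + 32×47 + 42×52 + 26×57 = 7373
n = Σf = 164
Mean = 7373 / 164 = 44.9573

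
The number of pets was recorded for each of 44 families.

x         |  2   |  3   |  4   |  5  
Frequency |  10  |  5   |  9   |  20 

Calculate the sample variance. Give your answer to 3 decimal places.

Values: 2, 3, 4, 5
n = 44, Σfx = 171, mean = 3.8864
Σfx² = 729
Σf(x − x̄)² = Σfx² − (Σfx)²/n = 729 − 171²/44 = 64.4318
Sample variance = 64.4318 / 43 = 1.4984

1.498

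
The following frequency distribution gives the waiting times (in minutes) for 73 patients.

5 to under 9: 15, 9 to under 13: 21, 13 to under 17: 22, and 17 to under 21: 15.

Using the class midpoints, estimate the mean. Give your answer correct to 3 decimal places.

13.027

Midpoints: 7, 11, 15, 19
Σfm = 15×7 + 21×11 + 22×15 + 15×19 = 951
n = Σf = 73
Mean = 951 / 73 = 13.0274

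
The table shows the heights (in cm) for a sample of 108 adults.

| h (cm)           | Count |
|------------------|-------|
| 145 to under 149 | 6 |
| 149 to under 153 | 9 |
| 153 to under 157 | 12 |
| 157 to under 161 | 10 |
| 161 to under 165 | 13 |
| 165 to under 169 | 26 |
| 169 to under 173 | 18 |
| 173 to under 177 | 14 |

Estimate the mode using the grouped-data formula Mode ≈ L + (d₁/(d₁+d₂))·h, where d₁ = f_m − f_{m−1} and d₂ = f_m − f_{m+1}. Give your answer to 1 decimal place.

167.5

Modal class: 165 to under 169 (highest frequency 26).
d₁ = 26 − 13 = 13, d₂ = 26 − 18 = 8
Mode ≈ 165 + (13/(13+8)) × 4 = 165 + 2.4762 = 167.4762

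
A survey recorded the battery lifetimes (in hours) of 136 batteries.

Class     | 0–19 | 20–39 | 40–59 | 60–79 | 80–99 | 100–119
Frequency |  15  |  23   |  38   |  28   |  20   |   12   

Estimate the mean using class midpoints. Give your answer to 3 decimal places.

Midpoints: 9.5, 29.5, 49.5, 69.5, 89.5, 109.5
Σfm = 15×9.5 + 23×29.5 + 38×49.5 + 28×69.5 + 20×89.5 + 12×109.5 = 7752
n = Σf = 136
Mean = 7752 / 136 = 57.0000

57.000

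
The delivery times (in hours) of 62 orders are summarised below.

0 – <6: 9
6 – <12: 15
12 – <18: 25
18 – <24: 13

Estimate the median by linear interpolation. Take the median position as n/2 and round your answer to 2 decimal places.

Cumulative frequencies: 9, 24, 49, 62
n = 62; position = n/2 = 31.
This falls in the class 12 – <18: L = 12, F = 24, f = 25, h = 6.
Median ≈ 12 + ((31 − 24) / 25) × 6 = 13.6800

13.68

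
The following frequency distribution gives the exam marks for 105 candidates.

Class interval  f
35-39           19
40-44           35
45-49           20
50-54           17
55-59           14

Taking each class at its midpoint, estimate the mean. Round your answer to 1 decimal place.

45.7

Midpoints: 37, 42, 47, 52, 57
Σfm = 19×37 + 35×42 + 20×47 + 17×52 + 14×57 = 4795
n = Σf = 105
Mean = 4795 / 105 = 45.6667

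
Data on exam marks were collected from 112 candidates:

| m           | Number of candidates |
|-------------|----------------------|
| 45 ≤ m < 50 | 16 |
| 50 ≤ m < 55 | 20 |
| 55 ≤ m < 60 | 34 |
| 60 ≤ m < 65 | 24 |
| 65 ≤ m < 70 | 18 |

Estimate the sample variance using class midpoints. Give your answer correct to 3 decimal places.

Midpoints: 47.5, 52.5, 57.5, 62.5, 67.5
n = 112, Σfm = 6480, mean = 57.8571
Σfm² = 379400
Σf(m − x̄)² = Σfm² − (Σfm)²/n = 379400 − 6480²/112 = 4485.7143
Sample variance = 4485.7143 / 111 = 40.4118

40.412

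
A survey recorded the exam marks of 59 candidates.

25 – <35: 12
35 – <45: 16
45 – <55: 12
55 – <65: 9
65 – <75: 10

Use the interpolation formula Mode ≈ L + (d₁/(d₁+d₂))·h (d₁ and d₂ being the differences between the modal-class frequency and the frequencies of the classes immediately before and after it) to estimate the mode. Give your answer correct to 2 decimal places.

Modal class: 35 – <45 (highest frequency 16).
d₁ = 16 − 12 = 4, d₂ = 16 − 12 = 4
Mode ≈ 35 + (4/(4+4)) × 10 = 35 + 5.0000 = 40.0000

40.00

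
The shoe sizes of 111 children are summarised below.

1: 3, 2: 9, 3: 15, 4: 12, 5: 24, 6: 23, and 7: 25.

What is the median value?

5

Cumulative frequencies: 3, 12, 27, 39, 63, 86, 111
n = 111, so the median is the value in position (n+1)/2 = 56.
Position 56 falls at value 5.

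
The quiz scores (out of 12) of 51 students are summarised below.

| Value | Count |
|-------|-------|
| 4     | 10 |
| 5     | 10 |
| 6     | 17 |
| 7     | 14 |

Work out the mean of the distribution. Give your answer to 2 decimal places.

Values: 4, 5, 6, 7
Σfx = 10×4 + 10×5 + 17×6 + 14×7 = 290
n = Σf = 51
Mean = 290 / 51 = 5.6863

5.69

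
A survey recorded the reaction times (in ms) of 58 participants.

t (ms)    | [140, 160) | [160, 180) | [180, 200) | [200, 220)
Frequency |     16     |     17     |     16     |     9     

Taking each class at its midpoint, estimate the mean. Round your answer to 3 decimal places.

Midpoints: 150, 170, 190, 210
Σfm = 16×150 + 17×170 + 16×190 + 9×210 = 10220
n = Σf = 58
Mean = 10220 / 58 = 176.2069

176.207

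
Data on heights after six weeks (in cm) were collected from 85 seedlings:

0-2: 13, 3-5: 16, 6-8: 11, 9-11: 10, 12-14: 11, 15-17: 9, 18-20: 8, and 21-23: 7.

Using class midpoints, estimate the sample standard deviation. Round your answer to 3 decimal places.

6.732

Midpoints: 1, 4, 7, 10, 13, 16, 19, 22
n = 85, Σfm = 847, mean = 9.9647
Σfm² = 12247
Σf(m − x̄)² = Σfm² − (Σfm)²/n = 12247 − 847²/85 = 3806.8941
Sample variance = 3806.8941 / 84 = 45.3202
Standard deviation = √45.3202 = 6.7320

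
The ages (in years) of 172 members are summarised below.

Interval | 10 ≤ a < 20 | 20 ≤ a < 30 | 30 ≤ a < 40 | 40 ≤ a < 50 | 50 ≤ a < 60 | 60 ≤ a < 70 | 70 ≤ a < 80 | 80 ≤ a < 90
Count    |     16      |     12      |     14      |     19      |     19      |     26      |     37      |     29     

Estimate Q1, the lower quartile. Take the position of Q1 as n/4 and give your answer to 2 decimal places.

Cumulative frequencies: 16, 28, 42, 61, 80, 106, 143, 172
n = 172; position = n/4 = 43.
This falls in the class 40 ≤ a < 50: L = 40, F = 42, f = 19, h = 10.
Lower quartile ≈ 40 + ((43 − 42) / 19) × 10 = 40.5263

40.53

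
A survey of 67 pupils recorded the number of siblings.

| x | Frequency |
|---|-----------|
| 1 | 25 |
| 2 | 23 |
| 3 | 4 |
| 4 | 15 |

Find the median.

Cumulative frequencies: 25, 48, 52, 67
n = 67, so the median is the value in position (n+1)/2 = 34.
Position 34 falls at value 2.

2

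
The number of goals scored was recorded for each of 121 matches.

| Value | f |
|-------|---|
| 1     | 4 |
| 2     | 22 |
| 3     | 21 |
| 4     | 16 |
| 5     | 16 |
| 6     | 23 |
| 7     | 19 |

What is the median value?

4

Cumulative frequencies: 4, 26, 47, 63, 79, 102, 121
n = 121, so the median is the value in position (n+1)/2 = 61.
Position 61 falls at value 4.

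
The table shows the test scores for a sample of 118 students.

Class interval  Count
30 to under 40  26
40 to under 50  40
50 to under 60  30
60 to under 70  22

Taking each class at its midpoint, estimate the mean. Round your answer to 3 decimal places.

Midpoints: 35, 45, 55, 65
Σfm = 26×35 + 40×45 + 30×55 + 22×65 = 5790
n = Σf = 118
Mean = 5790 / 118 = 49.0678

49.068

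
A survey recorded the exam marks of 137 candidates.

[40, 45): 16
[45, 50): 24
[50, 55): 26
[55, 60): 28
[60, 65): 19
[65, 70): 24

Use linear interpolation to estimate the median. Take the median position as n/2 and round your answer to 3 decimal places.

55.446

Cumulative frequencies: 16, 40, 66, 94, 113, 137
n = 137; position = n/2 = 68.5.
This falls in the class [55, 60): L = 55, F = 66, f = 28, h = 5.
Median ≈ 55 + ((68.5 − 66) / 28) × 5 = 55.4464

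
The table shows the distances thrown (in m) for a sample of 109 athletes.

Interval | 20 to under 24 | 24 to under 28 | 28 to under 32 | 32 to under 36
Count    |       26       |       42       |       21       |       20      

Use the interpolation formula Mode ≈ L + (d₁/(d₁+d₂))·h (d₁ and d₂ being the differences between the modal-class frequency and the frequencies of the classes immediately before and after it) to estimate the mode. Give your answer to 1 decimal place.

Modal class: 24 to under 28 (highest frequency 42).
d₁ = 42 − 26 = 16, d₂ = 42 − 21 = 21
Mode ≈ 24 + (16/(16+21)) × 4 = 24 + 1.7297 = 25.7297

25.7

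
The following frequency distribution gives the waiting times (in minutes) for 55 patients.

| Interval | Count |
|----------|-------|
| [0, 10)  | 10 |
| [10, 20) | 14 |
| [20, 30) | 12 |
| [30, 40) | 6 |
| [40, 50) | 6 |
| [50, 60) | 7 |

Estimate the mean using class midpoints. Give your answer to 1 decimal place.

25.9

Midpoints: 5, 15, 25, 35, 45, 55
Σfm = 10×5 + 14×15 + 12×25 + 6×35 + 6×45 + 7×55 = 1425
n = Σf = 55
Mean = 1425 / 55 = 25.9091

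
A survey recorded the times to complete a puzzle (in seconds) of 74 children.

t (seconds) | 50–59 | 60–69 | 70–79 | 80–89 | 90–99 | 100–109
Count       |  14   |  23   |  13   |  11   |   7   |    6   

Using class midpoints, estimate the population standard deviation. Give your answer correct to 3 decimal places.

Midpoints: 54.5, 64.5, 74.5, 84.5, 94.5, 104.5
n = 74, Σfm = 5433, mean = 73.4189
Σfm² = 415998.5
Σf(m − x̄)² = Σfm² − (Σfm)²/n = 415998.5 − 5433²/74 = 17113.5135
Population variance = 17113.5135 / 74 = 231.2637
Standard deviation = √231.2637 = 15.2074

15.207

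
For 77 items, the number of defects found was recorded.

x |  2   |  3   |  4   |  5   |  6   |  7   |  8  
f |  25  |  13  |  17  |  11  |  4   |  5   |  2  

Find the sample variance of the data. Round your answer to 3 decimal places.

Values: 2, 3, 4, 5, 6, 7, 8
n = 77, Σfx = 287, mean = 3.7273
Σfx² = 1281
Σf(x − x̄)² = Σfx² − (Σfx)²/n = 1281 − 287²/77 = 211.2727
Sample variance = 211.2727 / 76 = 2.7799

2.780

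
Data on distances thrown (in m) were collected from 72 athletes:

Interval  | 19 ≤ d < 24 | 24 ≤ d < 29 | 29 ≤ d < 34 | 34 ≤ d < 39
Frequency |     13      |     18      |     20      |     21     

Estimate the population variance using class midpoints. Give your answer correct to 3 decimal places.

Midpoints: 21.5, 26.5, 31.5, 36.5
n = 72, Σfm = 2153, mean = 29.9028
Σfm² = 66472
Σf(m − x̄)² = Σfm² − (Σfm)²/n = 66472 − 2153²/72 = 2091.3194
Population variance = 2091.3194 / 72 = 29.0461

29.046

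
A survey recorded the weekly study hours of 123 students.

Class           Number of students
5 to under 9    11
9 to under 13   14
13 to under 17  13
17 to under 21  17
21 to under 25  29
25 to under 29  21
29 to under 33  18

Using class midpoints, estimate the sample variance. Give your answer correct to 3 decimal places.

Midpoints: 7, 11, 15, 19, 23, 27, 31
n = 123, Σfm = 2541, mean = 20.6585
Σfm² = 59243
Σf(m − x̄)² = Σfm² − (Σfm)²/n = 59243 − 2541²/123 = 6749.6585
Sample variance = 6749.6585 / 122 = 55.3251

55.325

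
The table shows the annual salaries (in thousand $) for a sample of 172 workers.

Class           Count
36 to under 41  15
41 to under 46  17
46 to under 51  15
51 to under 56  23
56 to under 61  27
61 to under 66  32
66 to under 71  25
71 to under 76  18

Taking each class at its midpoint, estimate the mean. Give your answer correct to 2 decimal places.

57.69

Midpoints: 38.5, 43.5, 48.5, 53.5, 58.5, 63.5, 68.5, 73.5
Σfm = 15×38.5 + 17×43.5 + 15×48.5 + 23×53.5 + 27×58.5 + 32×63.5 + 25×68.5 + 18×73.5 = 9922
n = Σf = 172
Mean = 9922 / 172 = 57.6860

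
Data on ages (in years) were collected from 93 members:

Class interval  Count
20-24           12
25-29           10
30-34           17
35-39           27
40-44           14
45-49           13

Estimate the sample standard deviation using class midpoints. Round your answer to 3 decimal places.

Midpoints: 22, 27, 32, 37, 42, 47
n = 93, Σfm = 3276, mean = 35.2258
Σfm² = 120882
Σf(m − x̄)² = Σfm² − (Σfm)²/n = 120882 − 3276²/93 = 5482.2581
Sample variance = 5482.2581 / 92 = 59.5898
Standard deviation = √59.5898 = 7.7194

7.719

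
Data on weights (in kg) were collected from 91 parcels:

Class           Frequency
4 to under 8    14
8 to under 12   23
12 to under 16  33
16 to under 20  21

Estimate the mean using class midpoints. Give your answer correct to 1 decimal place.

Midpoints: 6, 10, 14, 18
Σfm = 14×6 + 23×10 + 33×14 + 21×18 = 1154
n = Σf = 91
Mean = 1154 / 91 = 12.6813

12.7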